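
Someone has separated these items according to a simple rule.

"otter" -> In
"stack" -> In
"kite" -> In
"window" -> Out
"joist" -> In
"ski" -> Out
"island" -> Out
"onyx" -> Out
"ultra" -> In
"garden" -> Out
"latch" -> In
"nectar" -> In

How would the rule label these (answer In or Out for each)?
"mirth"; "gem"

In, Out

Every 'In' example satisfies: contains 't'. None of the 'Out' examples do.
"mirth" → has 't' → In.
"gem" → no 't' → Out.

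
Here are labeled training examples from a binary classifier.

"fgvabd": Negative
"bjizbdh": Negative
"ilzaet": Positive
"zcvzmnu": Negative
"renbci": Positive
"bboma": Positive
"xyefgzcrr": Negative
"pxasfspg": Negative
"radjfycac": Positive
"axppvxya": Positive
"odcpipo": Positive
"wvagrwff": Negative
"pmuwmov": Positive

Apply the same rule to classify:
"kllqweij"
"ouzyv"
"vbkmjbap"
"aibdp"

The common property of the 'Positive' items is: has ≥ 2 vowels. No 'Negative' item has it.

Positive, Positive, Negative, Positive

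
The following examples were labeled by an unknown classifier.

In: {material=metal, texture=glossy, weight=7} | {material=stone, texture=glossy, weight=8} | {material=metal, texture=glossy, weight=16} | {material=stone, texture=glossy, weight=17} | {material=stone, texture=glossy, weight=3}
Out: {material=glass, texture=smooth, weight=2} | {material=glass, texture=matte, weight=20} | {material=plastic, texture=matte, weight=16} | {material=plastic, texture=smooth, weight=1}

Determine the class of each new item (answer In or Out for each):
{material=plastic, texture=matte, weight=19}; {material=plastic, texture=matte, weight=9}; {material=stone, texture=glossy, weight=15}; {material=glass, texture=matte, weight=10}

Out, Out, In, Out

The distinguishing property — texture is glossy — holds for all the 'In' cases and none of the 'Out' cases.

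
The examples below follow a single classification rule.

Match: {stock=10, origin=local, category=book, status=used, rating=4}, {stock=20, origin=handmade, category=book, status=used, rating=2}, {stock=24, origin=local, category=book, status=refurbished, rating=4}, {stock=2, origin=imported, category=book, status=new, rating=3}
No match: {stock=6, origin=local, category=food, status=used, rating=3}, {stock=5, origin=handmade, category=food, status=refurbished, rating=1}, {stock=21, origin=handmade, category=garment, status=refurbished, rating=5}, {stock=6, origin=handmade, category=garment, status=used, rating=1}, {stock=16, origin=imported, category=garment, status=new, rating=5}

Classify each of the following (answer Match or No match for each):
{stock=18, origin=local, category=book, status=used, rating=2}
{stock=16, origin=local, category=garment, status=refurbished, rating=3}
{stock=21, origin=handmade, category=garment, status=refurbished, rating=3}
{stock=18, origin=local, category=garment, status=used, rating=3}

Checking candidate rules against both groups, what survives is: category is book.
{stock=18, origin=local, category=book, status=used, rating=2} → category is book → Match.
{stock=16, origin=local, category=garment, status=refurbished, rating=3} → category is garment → No match.
{stock=21, origin=handmade, category=garment, status=refurbished, rating=3} → category is garment → No match.
{stock=18, origin=local, category=garment, status=used, rating=3} → category is garment → No match.

Match, No match, No match, No match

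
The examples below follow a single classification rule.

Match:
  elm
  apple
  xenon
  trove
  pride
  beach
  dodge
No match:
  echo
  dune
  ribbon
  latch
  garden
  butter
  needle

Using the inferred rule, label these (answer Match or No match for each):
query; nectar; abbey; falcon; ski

The rule appears to be: odd length AND contains 'e'.

Match, No match, Match, No match, No match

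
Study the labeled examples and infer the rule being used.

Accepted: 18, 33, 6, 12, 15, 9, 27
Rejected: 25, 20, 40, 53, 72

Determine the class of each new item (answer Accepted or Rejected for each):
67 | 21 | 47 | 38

Rejected, Accepted, Rejected, Rejected

One predicate separates the groups cleanly: multiple of 3 AND at most 33.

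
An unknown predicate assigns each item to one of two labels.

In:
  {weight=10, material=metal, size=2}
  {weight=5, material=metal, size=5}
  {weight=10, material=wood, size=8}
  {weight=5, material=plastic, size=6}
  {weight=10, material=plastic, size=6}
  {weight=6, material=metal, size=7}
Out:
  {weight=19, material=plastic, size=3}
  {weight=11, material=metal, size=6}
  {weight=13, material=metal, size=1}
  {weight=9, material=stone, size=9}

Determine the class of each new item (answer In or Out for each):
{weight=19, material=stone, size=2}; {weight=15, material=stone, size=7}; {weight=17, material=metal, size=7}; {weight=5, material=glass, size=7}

The simplest hypothesis consistent with all the labels is: weight ≤ 10 AND size ≤ 8.
{weight=19, material=stone, size=2} → weight = 19, size = 2 → Out.
{weight=15, material=stone, size=7} → weight = 15, size = 7 → Out.
{weight=17, material=metal, size=7} → weight = 17, size = 7 → Out.
{weight=5, material=glass, size=7} → weight = 5, size = 7 → In.

Out, Out, Out, In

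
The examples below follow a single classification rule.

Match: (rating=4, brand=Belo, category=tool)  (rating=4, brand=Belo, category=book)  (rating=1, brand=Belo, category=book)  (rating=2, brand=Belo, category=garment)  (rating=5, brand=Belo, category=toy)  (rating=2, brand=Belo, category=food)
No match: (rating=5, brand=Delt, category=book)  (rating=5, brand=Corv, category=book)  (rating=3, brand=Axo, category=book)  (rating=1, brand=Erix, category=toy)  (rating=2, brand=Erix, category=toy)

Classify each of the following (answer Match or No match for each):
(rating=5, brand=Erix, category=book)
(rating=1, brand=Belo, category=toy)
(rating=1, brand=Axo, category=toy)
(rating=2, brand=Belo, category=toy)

No match, Match, No match, Match

One predicate separates the groups cleanly: brand is Belo.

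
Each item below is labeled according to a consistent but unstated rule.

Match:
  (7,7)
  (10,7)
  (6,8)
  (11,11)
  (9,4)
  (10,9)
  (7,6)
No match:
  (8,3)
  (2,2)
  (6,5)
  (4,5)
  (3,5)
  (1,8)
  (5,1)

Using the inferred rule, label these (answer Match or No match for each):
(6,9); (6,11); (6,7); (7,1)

Match, Match, Match, No match

The pattern is that an item is 'Match' exactly when: sum ≥ 13.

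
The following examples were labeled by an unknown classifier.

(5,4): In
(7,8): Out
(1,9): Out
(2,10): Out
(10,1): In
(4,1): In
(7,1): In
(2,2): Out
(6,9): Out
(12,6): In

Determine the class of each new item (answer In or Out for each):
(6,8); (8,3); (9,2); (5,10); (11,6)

Out, In, In, Out, In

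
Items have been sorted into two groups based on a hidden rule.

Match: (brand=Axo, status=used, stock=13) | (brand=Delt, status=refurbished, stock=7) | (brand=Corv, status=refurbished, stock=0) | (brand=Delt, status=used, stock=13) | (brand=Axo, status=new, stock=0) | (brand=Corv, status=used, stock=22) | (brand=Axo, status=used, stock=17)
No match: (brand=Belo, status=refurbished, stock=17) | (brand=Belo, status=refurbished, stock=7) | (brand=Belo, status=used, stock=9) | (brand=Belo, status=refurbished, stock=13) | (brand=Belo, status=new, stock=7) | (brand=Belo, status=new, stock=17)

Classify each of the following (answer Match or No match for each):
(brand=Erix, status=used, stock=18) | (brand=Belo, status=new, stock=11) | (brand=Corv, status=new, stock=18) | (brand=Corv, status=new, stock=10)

Match, No match, Match, Match

Looking at the examples, the only property every 'Match' case has and every 'No match' case lacks is: brand is not Belo.
Match: (brand=Erix, status=used, stock=18), since brand is Erix. No match: (brand=Belo, status=new, stock=11), since brand is Belo. Match: (brand=Corv, status=new, stock=18), since brand is Corv. Match: (brand=Corv, status=new, stock=10), since brand is Corv.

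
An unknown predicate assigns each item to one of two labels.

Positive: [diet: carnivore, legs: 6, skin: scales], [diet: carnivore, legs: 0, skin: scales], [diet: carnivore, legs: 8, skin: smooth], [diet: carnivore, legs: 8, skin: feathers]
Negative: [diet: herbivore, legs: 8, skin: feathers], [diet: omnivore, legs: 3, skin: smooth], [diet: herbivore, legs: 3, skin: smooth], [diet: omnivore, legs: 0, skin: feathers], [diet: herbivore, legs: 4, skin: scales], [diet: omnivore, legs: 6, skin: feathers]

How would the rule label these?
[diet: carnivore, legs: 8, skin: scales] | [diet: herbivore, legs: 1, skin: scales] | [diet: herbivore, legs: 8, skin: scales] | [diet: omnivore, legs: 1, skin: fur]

'Positive' ⟺ diet is carnivore.
[diet: carnivore, legs: 8, skin: scales] → diet is carnivore → Positive.
[diet: herbivore, legs: 1, skin: scales] → diet is herbivore → Negative.
[diet: herbivore, legs: 8, skin: scales] → diet is herbivore → Negative.
[diet: omnivore, legs: 1, skin: fur] → diet is omnivore → Negative.

Positive, Negative, Negative, Negative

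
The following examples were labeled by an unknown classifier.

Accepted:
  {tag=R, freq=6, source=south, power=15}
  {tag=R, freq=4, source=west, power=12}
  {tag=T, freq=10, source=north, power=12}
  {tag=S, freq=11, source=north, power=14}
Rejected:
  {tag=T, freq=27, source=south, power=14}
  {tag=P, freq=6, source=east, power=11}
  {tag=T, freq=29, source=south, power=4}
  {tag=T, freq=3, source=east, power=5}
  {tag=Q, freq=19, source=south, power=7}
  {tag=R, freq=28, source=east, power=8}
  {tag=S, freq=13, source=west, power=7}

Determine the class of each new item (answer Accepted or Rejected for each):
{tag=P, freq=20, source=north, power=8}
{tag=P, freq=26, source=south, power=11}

All 'Accepted' examples share one property — freq ≤ 11 AND power ≥ 12 — and every 'Rejected' example lacks it.
{tag=P, freq=20, source=north, power=8} → freq = 20, power = 8 → Rejected. {tag=P, freq=26, source=south, power=11} → freq = 26, power = 11 → Rejected.

Rejected, Rejected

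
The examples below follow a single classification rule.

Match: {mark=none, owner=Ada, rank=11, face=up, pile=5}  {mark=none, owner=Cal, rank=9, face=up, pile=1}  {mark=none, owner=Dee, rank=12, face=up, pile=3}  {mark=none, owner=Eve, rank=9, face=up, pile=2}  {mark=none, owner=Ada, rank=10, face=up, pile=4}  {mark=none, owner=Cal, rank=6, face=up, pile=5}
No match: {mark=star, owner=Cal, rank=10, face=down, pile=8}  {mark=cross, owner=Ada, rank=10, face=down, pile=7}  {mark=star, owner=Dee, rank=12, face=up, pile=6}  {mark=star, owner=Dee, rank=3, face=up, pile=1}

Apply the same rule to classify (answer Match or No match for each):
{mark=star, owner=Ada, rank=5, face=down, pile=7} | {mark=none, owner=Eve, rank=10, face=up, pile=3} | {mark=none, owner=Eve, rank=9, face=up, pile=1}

No match, Match, Match

Every 'Match' example satisfies: mark is none. None of the 'No match' examples do.
{mark=star, owner=Ada, rank=5, face=down, pile=7}: mark is star, does not pass → No match. {mark=none, owner=Eve, rank=10, face=up, pile=3}: mark is none, meets the rule → Match. {mark=none, owner=Eve, rank=9, face=up, pile=1}: mark is none, meets the rule → Match.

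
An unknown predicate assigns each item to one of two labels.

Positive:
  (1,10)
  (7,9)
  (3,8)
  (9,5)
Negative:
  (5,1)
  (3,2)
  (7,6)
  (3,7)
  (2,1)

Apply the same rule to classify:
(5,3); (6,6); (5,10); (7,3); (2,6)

Negative, Negative, Positive, Negative, Negative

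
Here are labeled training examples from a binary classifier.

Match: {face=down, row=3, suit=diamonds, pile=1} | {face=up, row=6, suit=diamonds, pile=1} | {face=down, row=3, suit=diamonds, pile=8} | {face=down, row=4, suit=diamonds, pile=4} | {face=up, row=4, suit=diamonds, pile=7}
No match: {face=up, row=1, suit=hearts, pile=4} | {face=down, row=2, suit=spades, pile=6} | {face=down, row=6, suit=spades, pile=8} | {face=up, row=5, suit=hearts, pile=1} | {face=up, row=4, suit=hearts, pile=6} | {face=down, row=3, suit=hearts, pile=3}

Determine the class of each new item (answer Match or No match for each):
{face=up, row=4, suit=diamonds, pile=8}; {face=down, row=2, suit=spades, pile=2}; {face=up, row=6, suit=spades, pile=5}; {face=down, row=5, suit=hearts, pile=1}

Match, No match, No match, No match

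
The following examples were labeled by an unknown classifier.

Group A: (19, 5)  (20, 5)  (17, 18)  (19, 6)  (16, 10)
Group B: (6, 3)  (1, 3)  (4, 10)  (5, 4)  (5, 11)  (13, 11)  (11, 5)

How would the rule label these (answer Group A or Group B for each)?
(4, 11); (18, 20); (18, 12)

One predicate separates the groups cleanly: first ≥ 16.

Group B, Group A, Group A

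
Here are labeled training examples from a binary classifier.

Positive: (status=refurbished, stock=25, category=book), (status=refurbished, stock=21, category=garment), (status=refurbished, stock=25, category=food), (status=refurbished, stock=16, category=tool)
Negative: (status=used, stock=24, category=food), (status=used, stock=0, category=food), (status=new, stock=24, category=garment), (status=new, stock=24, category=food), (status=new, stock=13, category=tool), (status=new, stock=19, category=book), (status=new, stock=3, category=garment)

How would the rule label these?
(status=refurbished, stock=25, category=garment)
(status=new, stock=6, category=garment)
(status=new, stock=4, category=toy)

Positive, Negative, Negative

A rule that fits every label: status is refurbished — true of each 'Positive' example, false of each 'Negative' one.
(status=refurbished, stock=25, category=garment): Positive (status is refurbished). (status=new, stock=6, category=garment): Negative (status is new). (status=new, stock=4, category=toy): Negative (status is new).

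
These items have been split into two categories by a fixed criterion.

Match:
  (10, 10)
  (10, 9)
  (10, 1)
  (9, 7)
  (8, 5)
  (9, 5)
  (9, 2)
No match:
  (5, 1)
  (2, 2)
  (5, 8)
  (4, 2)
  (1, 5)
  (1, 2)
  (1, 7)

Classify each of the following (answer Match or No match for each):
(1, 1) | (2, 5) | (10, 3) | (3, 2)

The rule appears to be: first ≥ 7.
(1, 1): first 1 — lacks this property, so No match. (2, 5): first 2 — lacks this property, so No match. (10, 3): first 10 — has this property, so Match. (3, 2): first 3 — lacks this property, so No match.

No match, No match, Match, No match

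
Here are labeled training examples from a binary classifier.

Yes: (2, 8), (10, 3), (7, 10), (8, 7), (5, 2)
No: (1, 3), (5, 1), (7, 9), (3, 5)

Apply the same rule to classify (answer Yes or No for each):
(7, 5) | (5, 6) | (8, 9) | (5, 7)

No, Yes, Yes, No

A rule that fits every label: product is even — true of each 'Yes' example, false of each 'No' one.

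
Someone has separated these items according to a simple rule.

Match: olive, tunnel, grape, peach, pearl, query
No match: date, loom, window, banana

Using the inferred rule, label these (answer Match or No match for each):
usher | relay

Match, Match

Every 'Match' example satisfies: odd length OR contains 'u'. None of the 'No match' examples do.
usher: length 5, has 'u', meets the rule → Match. relay: length 5, no 'u', meets the rule → Match.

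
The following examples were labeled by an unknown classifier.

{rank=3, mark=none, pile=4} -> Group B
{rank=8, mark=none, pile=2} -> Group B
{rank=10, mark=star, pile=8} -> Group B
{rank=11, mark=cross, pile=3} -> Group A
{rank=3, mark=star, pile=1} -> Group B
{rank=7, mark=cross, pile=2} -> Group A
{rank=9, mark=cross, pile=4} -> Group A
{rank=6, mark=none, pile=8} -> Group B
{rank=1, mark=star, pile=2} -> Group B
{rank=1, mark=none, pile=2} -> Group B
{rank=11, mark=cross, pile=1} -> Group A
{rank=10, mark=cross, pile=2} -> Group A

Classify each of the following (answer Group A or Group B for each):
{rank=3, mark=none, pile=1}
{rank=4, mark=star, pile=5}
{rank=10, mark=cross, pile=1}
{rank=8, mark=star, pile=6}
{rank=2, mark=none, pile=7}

A rule that fits every label: mark is cross — true of each 'Group A' example, false of each 'Group B' one.
{rank=3, mark=none, pile=1}: Group B (mark is none). {rank=4, mark=star, pile=5}: Group B (mark is star). {rank=10, mark=cross, pile=1}: Group A (mark is cross). {rank=8, mark=star, pile=6}: Group B (mark is star). {rank=2, mark=none, pile=7}: Group B (mark is none).

Group B, Group B, Group A, Group B, Group B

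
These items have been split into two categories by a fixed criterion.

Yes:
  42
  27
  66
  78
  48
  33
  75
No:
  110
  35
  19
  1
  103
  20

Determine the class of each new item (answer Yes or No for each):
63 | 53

One predicate separates the groups cleanly: multiple of 3.

Yes, No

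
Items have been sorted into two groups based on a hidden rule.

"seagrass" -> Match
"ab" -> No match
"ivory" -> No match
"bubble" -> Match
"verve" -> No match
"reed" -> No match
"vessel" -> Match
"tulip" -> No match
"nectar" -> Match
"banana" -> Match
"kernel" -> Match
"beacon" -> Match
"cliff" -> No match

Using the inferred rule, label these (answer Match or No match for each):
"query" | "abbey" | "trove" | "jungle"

No match, No match, No match, Match

The distinguishing property — length ≥ 6 — holds for all the 'Match' cases and none of the 'No match' cases.
"query": No match (length 5). "abbey": No match (length 5). "trove": No match (length 5). "jungle": Match (length 6).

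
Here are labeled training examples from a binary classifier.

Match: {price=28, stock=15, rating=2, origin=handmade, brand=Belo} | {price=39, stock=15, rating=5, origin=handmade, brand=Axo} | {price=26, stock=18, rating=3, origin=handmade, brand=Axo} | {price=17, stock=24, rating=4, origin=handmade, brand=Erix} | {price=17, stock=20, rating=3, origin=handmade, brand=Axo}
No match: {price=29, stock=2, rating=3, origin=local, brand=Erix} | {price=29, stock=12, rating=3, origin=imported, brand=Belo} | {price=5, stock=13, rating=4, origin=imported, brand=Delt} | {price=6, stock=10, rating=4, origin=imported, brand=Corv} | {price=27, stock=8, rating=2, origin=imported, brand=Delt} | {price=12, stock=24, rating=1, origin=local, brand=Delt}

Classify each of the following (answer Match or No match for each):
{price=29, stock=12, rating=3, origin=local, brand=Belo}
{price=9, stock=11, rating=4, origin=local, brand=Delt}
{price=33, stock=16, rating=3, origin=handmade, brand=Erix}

No match, No match, Match

Comparing the two groups points to one rule — origin is handmade.
{price=29, stock=12, rating=3, origin=local, brand=Belo} — origin is local, hence No match. {price=9, stock=11, rating=4, origin=local, brand=Delt} — origin is local, hence No match. {price=33, stock=16, rating=3, origin=handmade, brand=Erix} — origin is handmade, hence Match.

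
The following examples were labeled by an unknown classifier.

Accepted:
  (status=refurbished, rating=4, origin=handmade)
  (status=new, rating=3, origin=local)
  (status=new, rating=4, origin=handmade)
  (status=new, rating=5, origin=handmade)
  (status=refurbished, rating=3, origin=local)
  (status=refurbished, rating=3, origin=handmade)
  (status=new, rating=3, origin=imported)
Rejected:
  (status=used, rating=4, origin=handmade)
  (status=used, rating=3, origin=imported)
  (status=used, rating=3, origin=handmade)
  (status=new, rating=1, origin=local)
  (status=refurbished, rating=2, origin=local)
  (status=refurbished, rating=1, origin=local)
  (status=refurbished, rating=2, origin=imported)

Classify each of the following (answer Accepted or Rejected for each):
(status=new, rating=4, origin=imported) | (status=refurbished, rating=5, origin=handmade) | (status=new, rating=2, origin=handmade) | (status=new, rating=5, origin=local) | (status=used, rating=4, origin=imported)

The common property of the 'Accepted' items is: status is not used AND rating ≥ 3. No 'Rejected' item has it.
Accepted: (status=new, rating=4, origin=imported), since status is new, rating = 4.
Accepted: (status=refurbished, rating=5, origin=handmade), since status is refurbished, rating = 5.
Rejected: (status=new, rating=2, origin=handmade), since status is new, rating = 2.
Accepted: (status=new, rating=5, origin=local), since status is new, rating = 5.
Rejected: (status=used, rating=4, origin=imported), since status is used, rating = 4.

Accepted, Accepted, Rejected, Accepted, Rejected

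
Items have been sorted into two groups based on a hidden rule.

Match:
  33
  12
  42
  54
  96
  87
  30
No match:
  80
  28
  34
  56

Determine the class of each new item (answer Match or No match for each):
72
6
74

Match, Match, No match

Looking at the examples, the only property every 'Match' case has and every 'No match' case lacks is: multiple of 3.
72: 72 = 3·24 — qualifies, so Match. 6: 6 = 3·2 — qualifies, so Match. 74: 74 = 3·24 + 2 — lacks this property, so No match.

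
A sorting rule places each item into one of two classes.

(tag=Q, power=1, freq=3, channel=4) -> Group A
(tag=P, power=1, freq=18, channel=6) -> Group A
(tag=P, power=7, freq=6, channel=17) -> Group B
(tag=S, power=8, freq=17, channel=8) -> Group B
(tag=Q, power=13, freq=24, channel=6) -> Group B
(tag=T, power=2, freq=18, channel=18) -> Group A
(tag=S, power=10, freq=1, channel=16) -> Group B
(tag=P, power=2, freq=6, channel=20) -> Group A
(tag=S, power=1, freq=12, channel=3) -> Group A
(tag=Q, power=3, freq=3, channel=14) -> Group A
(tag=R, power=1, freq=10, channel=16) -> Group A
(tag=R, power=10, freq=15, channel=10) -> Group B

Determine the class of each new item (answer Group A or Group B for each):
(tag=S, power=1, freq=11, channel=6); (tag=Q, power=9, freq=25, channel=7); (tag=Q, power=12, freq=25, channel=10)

Group A, Group B, Group B

A rule that fits every label: power ≤ 3 — true of each 'Group A' example, false of each 'Group B' one.
(tag=S, power=1, freq=11, channel=6) — power = 1, hence Group A.
(tag=Q, power=9, freq=25, channel=7) — power = 9, hence Group B.
(tag=Q, power=12, freq=25, channel=10) — power = 12, hence Group B.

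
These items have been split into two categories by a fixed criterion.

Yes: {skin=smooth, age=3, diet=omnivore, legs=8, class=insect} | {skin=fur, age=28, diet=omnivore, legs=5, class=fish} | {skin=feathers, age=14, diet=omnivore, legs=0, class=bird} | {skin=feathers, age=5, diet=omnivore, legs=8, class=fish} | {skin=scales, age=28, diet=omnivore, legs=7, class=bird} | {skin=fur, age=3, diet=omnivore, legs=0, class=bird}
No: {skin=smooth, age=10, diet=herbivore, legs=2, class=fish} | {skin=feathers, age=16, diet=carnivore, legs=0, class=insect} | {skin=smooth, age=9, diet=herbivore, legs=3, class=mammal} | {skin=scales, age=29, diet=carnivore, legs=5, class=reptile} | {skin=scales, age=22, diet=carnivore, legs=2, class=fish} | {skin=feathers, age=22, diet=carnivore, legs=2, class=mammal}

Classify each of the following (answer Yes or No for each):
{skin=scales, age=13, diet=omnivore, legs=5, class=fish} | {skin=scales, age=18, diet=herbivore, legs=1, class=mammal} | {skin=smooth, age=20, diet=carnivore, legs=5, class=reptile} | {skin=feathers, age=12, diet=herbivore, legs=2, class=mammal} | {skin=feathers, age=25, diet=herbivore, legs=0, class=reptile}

The classifier is using: diet is omnivore.
Yes: {skin=scales, age=13, diet=omnivore, legs=5, class=fish}, since diet is omnivore.
No: {skin=scales, age=18, diet=herbivore, legs=1, class=mammal}, since diet is herbivore.
No: {skin=smooth, age=20, diet=carnivore, legs=5, class=reptile}, since diet is carnivore.
No: {skin=feathers, age=12, diet=herbivore, legs=2, class=mammal}, since diet is herbivore.
No: {skin=feathers, age=25, diet=herbivore, legs=0, class=reptile}, since diet is herbivore.

Yes, No, No, No, No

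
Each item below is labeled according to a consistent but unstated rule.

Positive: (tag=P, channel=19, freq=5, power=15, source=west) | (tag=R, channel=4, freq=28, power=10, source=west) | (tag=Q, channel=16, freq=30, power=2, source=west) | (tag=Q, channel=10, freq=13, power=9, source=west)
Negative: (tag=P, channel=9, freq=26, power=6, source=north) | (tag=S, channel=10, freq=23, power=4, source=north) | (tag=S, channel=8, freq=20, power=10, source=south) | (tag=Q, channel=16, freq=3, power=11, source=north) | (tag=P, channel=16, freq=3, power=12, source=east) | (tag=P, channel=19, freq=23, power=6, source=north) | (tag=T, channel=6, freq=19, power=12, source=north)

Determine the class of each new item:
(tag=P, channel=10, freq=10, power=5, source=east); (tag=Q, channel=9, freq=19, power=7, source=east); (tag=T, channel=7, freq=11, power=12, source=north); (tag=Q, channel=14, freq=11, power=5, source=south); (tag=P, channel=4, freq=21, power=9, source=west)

Negative, Negative, Negative, Negative, Positive

All 'Positive' examples share one property — source is west — and every 'Negative' example lacks it.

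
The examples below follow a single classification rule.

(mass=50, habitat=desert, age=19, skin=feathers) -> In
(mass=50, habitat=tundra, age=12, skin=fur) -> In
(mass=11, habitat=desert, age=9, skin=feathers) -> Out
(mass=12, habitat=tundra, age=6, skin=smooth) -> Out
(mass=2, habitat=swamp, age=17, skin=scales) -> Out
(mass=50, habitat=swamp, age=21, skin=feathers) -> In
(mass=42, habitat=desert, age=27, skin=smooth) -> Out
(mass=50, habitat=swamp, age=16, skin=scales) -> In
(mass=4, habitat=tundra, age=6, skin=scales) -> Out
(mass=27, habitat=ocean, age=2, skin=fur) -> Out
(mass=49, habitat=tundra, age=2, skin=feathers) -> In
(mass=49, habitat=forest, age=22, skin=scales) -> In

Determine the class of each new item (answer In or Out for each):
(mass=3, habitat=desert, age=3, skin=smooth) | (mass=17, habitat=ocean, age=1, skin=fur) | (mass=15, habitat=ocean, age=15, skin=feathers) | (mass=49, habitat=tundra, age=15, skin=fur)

Out, Out, Out, In

The distinguishing property — mass ≥ 49 — holds for all the 'In' cases and none of the 'Out' cases.
(mass=3, habitat=desert, age=3, skin=smooth): Out (mass = 3). (mass=17, habitat=ocean, age=1, skin=fur): Out (mass = 17). (mass=15, habitat=ocean, age=15, skin=feathers): Out (mass = 15). (mass=49, habitat=tundra, age=15, skin=fur): In (mass = 49).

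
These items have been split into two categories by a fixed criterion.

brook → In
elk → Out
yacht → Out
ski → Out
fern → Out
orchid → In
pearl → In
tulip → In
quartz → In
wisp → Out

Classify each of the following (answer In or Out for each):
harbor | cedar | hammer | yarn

In, In, In, Out

Every 'In' example satisfies: has ≥ 2 vowels. None of the 'Out' examples do.
harbor — 2 vowels, hence In. cedar — 2 vowels, hence In. hammer — 2 vowels, hence In. yarn — 1 vowel, hence Out.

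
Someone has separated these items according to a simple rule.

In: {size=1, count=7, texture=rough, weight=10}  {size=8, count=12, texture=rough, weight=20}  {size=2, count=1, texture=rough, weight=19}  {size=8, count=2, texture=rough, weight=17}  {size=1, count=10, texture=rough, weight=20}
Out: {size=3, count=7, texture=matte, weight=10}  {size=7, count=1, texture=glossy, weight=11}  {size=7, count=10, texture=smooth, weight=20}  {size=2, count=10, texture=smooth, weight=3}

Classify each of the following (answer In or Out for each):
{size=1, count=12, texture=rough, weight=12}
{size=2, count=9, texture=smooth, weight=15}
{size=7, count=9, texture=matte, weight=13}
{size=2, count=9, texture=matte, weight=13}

'In' ⟺ texture is rough.
In: {size=1, count=12, texture=rough, weight=12}, since texture is rough.
Out: {size=2, count=9, texture=smooth, weight=15}, since texture is smooth.
Out: {size=7, count=9, texture=matte, weight=13}, since texture is matte.
Out: {size=2, count=9, texture=matte, weight=13}, since texture is matte.

In, Out, Out, Out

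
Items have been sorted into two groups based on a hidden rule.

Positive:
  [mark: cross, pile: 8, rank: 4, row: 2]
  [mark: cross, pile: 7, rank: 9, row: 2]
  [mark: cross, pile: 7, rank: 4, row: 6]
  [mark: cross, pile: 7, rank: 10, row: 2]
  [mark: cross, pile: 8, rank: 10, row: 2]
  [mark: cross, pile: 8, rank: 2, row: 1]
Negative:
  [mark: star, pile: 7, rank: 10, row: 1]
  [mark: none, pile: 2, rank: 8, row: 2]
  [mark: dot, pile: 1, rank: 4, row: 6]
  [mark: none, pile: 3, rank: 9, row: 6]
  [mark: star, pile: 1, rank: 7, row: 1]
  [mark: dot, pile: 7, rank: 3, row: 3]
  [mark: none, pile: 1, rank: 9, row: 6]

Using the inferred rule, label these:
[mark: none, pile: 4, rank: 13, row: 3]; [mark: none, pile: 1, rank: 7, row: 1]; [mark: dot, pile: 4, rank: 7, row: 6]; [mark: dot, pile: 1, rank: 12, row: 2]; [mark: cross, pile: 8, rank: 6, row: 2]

Negative, Negative, Negative, Negative, Positive

The simplest hypothesis consistent with all the labels is: mark is cross.
[mark: none, pile: 4, rank: 13, row: 3] → mark is none → Negative. [mark: none, pile: 1, rank: 7, row: 1] → mark is none → Negative. [mark: dot, pile: 4, rank: 7, row: 6] → mark is dot → Negative. [mark: dot, pile: 1, rank: 12, row: 2] → mark is dot → Negative. [mark: cross, pile: 8, rank: 6, row: 2] → mark is cross → Positive.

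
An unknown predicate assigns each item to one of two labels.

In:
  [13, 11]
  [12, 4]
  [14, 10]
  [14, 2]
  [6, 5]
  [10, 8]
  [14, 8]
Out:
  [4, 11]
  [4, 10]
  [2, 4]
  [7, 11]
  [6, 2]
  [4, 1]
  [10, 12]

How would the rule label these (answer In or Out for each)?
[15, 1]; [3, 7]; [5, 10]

The classifier is using: first > second AND sum ≥ 11.
[15, 1]: 15 > 1, 15+1 = 16, fits → In. [3, 7]: 3 < 7, 3+7 = 10, doesn't match → Out. [5, 10]: 5 < 10, 5+10 = 15, doesn't match → Out.

In, Out, Out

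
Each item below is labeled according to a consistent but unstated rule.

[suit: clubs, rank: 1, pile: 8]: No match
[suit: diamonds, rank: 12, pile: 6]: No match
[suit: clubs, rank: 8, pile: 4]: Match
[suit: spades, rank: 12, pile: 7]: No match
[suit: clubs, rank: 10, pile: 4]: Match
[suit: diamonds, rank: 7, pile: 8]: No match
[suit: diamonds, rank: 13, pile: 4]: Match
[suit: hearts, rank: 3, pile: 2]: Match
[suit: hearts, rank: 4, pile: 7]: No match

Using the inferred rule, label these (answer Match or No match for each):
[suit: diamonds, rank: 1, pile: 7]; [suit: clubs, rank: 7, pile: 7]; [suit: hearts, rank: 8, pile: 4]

No match, No match, Match

Every 'Match' example satisfies: pile ≤ 4. None of the 'No match' examples do.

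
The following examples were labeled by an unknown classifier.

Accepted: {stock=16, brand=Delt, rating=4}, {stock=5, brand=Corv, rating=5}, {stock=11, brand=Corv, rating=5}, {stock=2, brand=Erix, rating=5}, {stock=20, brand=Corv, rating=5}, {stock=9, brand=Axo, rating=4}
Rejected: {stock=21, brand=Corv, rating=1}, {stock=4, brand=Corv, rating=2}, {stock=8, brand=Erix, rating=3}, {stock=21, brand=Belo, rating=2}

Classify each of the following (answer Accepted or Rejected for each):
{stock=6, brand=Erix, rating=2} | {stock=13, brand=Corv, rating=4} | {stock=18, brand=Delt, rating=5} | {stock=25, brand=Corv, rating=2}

Rejected, Accepted, Accepted, Rejected

The classifier is using: rating ≥ 4.
{stock=6, brand=Erix, rating=2}: rating = 2 — does not fit, so Rejected. {stock=13, brand=Corv, rating=4}: rating = 4 — meets the rule, so Accepted. {stock=18, brand=Delt, rating=5}: rating = 5 — meets the rule, so Accepted. {stock=25, brand=Corv, rating=2}: rating = 2 — does not fit, so Rejected.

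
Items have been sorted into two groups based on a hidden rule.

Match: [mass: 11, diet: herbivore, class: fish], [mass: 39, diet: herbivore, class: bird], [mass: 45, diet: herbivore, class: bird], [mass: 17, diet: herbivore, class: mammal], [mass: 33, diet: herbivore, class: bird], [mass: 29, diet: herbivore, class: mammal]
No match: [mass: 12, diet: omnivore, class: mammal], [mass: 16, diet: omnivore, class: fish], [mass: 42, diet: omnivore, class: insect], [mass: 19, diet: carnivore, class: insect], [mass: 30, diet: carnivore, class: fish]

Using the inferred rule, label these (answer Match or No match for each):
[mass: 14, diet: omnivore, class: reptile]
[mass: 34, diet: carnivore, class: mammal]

The classifier is using: diet is herbivore.
[mass: 14, diet: omnivore, class: reptile]: diet is omnivore — does not satisfy this, so No match.
[mass: 34, diet: carnivore, class: mammal]: diet is carnivore — does not satisfy this, so No match.

No match, No match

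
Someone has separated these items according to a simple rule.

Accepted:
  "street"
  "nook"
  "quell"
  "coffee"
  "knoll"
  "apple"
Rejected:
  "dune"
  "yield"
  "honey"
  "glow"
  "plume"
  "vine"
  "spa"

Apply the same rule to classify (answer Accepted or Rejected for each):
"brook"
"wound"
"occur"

Accepted, Rejected, Accepted

All 'Accepted' examples share one property — has a double letter — and every 'Rejected' example lacks it.
"brook" → 'oo' doubled → Accepted. "wound" → no doubled letter → Rejected. "occur" → 'cc' doubled → Accepted.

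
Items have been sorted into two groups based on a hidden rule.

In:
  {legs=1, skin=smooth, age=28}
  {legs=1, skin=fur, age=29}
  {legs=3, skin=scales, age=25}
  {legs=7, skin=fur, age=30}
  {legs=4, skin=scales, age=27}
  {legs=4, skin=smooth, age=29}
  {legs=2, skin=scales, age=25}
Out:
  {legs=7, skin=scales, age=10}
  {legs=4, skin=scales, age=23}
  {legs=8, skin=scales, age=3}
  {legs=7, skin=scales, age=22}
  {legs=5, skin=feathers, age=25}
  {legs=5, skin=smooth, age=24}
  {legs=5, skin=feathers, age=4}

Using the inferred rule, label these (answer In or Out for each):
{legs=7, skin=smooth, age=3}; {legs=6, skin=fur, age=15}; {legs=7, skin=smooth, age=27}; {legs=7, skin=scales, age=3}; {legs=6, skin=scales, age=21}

Every 'In' example satisfies: age ≥ 27 OR legs ≤ 3. None of the 'Out' examples do.
{legs=7, skin=smooth, age=3}: age = 3, legs = 7 — does not fit, so Out. {legs=6, skin=fur, age=15}: age = 15, legs = 6 — does not fit, so Out. {legs=7, skin=smooth, age=27}: age = 27, legs = 7 — satisfies this, so In. {legs=7, skin=scales, age=3}: age = 3, legs = 7 — does not fit, so Out. {legs=6, skin=scales, age=21}: age = 21, legs = 6 — does not fit, so Out.

Out, Out, In, Out, Out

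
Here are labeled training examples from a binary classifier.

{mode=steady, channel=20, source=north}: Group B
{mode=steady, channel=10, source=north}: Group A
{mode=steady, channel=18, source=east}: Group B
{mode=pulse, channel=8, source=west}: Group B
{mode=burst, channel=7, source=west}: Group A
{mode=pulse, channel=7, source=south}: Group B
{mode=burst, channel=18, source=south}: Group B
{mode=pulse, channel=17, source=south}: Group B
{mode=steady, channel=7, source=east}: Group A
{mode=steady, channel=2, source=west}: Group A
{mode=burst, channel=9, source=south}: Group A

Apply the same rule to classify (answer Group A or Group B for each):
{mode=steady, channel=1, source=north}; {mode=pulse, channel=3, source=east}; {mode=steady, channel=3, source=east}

Every 'Group A' example satisfies: mode is not pulse AND channel ≤ 10. None of the 'Group B' examples do.
{mode=steady, channel=1, source=north}: mode is steady, channel = 1, passes → Group A.
{mode=pulse, channel=3, source=east}: mode is pulse, channel = 3, does not satisfy this → Group B.
{mode=steady, channel=3, source=east}: mode is steady, channel = 3, passes → Group A.

Group A, Group B, Group A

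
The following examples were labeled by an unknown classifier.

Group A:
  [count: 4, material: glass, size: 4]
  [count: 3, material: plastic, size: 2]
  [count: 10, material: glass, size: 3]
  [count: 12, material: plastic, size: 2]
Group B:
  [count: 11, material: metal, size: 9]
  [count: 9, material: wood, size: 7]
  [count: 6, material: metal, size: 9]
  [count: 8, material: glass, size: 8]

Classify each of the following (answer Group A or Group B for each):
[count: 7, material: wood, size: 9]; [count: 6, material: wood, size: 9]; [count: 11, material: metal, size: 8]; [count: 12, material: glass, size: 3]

Group B, Group B, Group B, Group A

A rule that fits every label: size ≤ 4 — true of each 'Group A' example, false of each 'Group B' one.
[count: 7, material: wood, size: 9]: size = 9 — doesn't match, so Group B.
[count: 6, material: wood, size: 9]: size = 9 — doesn't match, so Group B.
[count: 11, material: metal, size: 8]: size = 8 — doesn't match, so Group B.
[count: 12, material: glass, size: 3]: size = 3 — has this property, so Group A.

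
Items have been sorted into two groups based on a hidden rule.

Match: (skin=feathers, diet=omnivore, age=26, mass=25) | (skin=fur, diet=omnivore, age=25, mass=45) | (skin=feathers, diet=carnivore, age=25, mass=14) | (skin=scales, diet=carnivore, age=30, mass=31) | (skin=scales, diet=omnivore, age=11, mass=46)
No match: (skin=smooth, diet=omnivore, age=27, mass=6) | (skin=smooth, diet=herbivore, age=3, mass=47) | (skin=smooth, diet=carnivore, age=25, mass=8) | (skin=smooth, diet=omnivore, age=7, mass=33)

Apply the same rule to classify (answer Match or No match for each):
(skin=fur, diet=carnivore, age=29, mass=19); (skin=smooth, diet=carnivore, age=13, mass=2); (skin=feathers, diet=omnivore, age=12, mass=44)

Match, No match, Match

Every 'Match' example satisfies: skin is not smooth. None of the 'No match' examples do.
(skin=fur, diet=carnivore, age=29, mass=19): skin is fur, passes → Match.
(skin=smooth, diet=carnivore, age=13, mass=2): skin is smooth, doesn't qualify → No match.
(skin=feathers, diet=omnivore, age=12, mass=44): skin is feathers, passes → Match.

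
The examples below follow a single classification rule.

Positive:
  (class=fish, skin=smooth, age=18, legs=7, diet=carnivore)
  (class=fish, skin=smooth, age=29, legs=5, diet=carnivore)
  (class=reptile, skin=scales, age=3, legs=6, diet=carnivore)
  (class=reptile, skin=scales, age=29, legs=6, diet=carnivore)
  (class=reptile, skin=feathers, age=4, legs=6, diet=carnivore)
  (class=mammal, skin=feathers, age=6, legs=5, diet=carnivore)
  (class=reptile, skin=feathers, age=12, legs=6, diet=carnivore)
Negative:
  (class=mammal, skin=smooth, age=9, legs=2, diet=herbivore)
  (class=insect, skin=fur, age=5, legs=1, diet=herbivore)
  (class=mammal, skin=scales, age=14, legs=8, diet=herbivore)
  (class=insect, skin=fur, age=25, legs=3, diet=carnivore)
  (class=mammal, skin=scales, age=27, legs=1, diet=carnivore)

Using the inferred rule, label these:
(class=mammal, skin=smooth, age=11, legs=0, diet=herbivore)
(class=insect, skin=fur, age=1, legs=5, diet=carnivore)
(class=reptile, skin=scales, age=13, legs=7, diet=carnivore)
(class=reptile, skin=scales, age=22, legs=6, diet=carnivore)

Negative, Positive, Positive, Positive

The pattern is that an item is 'Positive' exactly when: diet is carnivore AND legs ≥ 5.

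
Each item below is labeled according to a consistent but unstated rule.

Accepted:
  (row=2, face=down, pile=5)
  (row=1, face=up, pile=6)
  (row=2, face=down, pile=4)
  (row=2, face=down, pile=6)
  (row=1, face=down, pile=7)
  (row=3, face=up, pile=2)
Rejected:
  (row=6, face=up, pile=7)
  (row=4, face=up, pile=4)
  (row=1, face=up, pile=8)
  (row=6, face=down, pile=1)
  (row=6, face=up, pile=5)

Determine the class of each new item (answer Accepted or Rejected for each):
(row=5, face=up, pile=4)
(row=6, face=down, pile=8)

Rejected, Rejected

The pattern is that an item is 'Accepted' exactly when: pile ≤ 7 AND row ≤ 3.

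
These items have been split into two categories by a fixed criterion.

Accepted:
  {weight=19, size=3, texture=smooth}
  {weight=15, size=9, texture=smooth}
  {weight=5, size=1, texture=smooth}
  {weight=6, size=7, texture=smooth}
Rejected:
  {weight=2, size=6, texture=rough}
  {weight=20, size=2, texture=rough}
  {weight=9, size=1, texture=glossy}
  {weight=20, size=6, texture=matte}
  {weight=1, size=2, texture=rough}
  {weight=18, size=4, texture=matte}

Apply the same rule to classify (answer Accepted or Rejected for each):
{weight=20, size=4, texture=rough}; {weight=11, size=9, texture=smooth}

Rule: texture is smooth. This holds for each 'Accepted' example and fails for each 'Rejected' one.
{weight=20, size=4, texture=rough} → texture is rough → Rejected. {weight=11, size=9, texture=smooth} → texture is smooth → Accepted.

Rejected, Accepted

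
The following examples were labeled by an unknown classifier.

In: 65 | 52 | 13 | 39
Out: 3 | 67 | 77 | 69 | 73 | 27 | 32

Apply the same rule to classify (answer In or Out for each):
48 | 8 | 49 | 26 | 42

All 'In' examples share one property — multiple of 13 — and every 'Out' example lacks it.
48 — 48 = 13·3 + 9, hence Out.
8 — 8 = 13·0 + 8, hence Out.
49 — 49 = 13·3 + 10, hence Out.
26 — 26 = 13·2, hence In.
42 — 42 = 13·3 + 3, hence Out.

Out, Out, Out, In, Out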